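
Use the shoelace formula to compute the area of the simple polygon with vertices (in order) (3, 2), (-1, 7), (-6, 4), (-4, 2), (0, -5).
Area = 50

Shoelace formula: Area = (1/2) |Σ_i (x_i · y_{i+1} − x_{i+1} · y_i)| (indices mod n). Compute each cross term:
  (3)(7) − (-1)(2) = 23
  (-1)(4) − (-6)(7) = 38
  (-6)(2) − (-4)(4) = 4
  (-4)(-5) − (0)(2) = 20
  (0)(2) − (3)(-5) = 15
Sum = 100, so (signed) Area = 100/2 = 50, |Area| = 50.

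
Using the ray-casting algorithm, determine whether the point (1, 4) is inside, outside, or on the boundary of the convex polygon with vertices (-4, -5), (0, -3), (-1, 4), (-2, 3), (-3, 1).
The point (1, 4) lies strictly outside the polygon

Cast a horizontal ray to the right from the query point and count how many polygon edges it crosses (each edge strictly once or zero times, handled with the usual half-open convention). 
Parity of crossings → even ⇒ outside.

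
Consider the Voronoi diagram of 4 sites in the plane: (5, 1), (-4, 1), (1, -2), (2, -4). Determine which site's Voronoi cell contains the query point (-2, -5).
Nearest site = (2, -4)

The Voronoi cell of site s contains exactly those query points closer to s than to any other site. Compute squared distances from q = (-2, -5) to each site:
  (2 − -2)² + (-4 − -5)² = 17
  (1 − -2)² + (-2 − -5)² = 18
  (-4 − -2)² + (1 − -5)² = 40
  (5 − -2)² + (1 − -5)² = 85
Minimum is attained by (2, -4), so q lies in its Voronoi cell.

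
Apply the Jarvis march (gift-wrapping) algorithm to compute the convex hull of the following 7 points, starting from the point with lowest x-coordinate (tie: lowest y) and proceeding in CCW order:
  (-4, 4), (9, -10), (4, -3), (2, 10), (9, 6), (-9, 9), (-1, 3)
Hull (CCW) = [(-9, 9), (9, -10), (9, 6), (2, 10)]

Jarvis march: at each step, from the current hull vertex p, select the next vertex q as the point such that every other point lies strictly to the left of (or on) the directed line p → q. (Equivalently: for every other point r, the cross product (q − p) × (r − p) ≥ 0.)
Starting point (lowest x, tie lowest y): (-9, 9). Wrap until returning to start. Resulting hull: (-9, 9), (9, -10), (9, 6), (2, 10).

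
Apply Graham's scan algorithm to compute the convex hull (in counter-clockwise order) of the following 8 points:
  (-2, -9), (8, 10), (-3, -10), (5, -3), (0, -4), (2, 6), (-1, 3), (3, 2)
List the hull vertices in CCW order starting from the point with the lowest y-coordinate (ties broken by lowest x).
Hull (CCW) = [(-3, -10), (5, -3), (8, 10), (2, 6), (-1, 3)]

Graham scan procedure:
  1. Find the pivot p₀ = point with lowest y (tie → lowest x): (-3, -10).
  2. Sort the remaining points by polar angle around p₀.
  3. Walk through sorted points, maintaining a stack; pop the top while the last three entries make a non-left turn (cross product ≤ 0).
  4. Final stack is the convex hull in CCW order: (-3, -10), (5, -3), (8, 10), (2, 6), (-1, 3).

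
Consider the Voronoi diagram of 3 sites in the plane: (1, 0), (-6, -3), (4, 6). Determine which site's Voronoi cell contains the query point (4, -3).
Nearest site = (1, 0)

The Voronoi cell of site s contains exactly those query points closer to s than to any other site. Compute squared distances from q = (4, -3) to each site:
  (1 − 4)² + (0 − -3)² = 18
  (4 − 4)² + (6 − -3)² = 81
  (-6 − 4)² + (-3 − -3)² = 100
Minimum is attained by (1, 0), so q lies in its Voronoi cell.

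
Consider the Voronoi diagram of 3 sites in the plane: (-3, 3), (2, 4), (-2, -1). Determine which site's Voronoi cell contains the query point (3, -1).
Nearest site = (-2, -1)

The Voronoi cell of site s contains exactly those query points closer to s than to any other site. Compute squared distances from q = (3, -1) to each site:
  (-2 − 3)² + (-1 − -1)² = 25
  (2 − 3)² + (4 − -1)² = 26
  (-3 − 3)² + (3 − -1)² = 52
Minimum is attained by (-2, -1), so q lies in its Voronoi cell.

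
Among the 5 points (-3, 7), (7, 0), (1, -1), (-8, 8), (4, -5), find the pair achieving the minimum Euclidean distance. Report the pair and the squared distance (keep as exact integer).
Pair = ((1, -1), (4, -5)); squared distance = 25

Compute all C(5, 2) = 10 pairwise squared distances (x_i − x_j)² + (y_i − y_j)². The minimum is 25, attained by the pair ((1, -1), (4, -5)).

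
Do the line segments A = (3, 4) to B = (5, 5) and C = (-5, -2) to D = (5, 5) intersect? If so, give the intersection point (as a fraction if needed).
Yes; intersection at (5, 5) (t = 1 on AB, s = 1 on CD)

Parametrize AB as A + t(B − A) = (3 + 2 t, 4 + 1 t) and CD as C + s(D − C) = (-5 + 10 s, -2 + 7 s). Solve the linear system for (t, s). Determinant = -4 ≠ 0, so a unique intersection of the containing lines exists. Solution: t = 1, s = 1 — both in [0, 1], so the segments cross. Intersection point: (5, 5).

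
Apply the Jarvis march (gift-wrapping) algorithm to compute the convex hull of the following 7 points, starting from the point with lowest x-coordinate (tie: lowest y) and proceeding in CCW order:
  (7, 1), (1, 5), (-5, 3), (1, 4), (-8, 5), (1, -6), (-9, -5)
Hull (CCW) = [(-9, -5), (1, -6), (7, 1), (1, 5), (-8, 5)]

Jarvis march: at each step, from the current hull vertex p, select the next vertex q as the point such that every other point lies strictly to the left of (or on) the directed line p → q. (Equivalently: for every other point r, the cross product (q − p) × (r − p) ≥ 0.)
Starting point (lowest x, tie lowest y): (-9, -5). Wrap until returning to start. Resulting hull: (-9, -5), (1, -6), (7, 1), (1, 5), (-8, 5).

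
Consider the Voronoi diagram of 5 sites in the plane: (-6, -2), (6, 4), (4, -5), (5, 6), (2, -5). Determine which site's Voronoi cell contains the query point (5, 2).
Nearest site = (6, 4)

The Voronoi cell of site s contains exactly those query points closer to s than to any other site. Compute squared distances from q = (5, 2) to each site:
  (6 − 5)² + (4 − 2)² = 5
  (5 − 5)² + (6 − 2)² = 16
  (4 − 5)² + (-5 − 2)² = 50
  (2 − 5)² + (-5 − 2)² = 58
  (-6 − 5)² + (-2 − 2)² = 137
Minimum is attained by (6, 4), so q lies in its Voronoi cell.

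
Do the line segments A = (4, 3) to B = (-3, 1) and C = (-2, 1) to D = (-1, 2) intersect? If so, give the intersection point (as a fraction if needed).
Yes; intersection at (-8/5, 7/5) (t = 4/5 on AB, s = 2/5 on CD)

Parametrize AB as A + t(B − A) = (4 + -7 t, 3 + -2 t) and CD as C + s(D − C) = (-2 + 1 s, 1 + 1 s). Solve the linear system for (t, s). Determinant = 5 ≠ 0, so a unique intersection of the containing lines exists. Solution: t = 4/5, s = 2/5 — both in [0, 1], so the segments cross. Intersection point: (-8/5, 7/5).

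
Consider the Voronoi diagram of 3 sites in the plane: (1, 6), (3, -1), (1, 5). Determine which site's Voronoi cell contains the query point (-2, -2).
Nearest site = (3, -1)

The Voronoi cell of site s contains exactly those query points closer to s than to any other site. Compute squared distances from q = (-2, -2) to each site:
  (3 − -2)² + (-1 − -2)² = 26
  (1 − -2)² + (5 − -2)² = 58
  (1 − -2)² + (6 − -2)² = 73
Minimum is attained by (3, -1), so q lies in its Voronoi cell.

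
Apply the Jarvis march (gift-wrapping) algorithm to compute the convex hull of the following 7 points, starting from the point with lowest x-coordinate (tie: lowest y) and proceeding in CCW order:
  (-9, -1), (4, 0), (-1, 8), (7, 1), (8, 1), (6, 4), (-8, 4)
Hull (CCW) = [(-9, -1), (4, 0), (8, 1), (6, 4), (-1, 8), (-8, 4)]

Jarvis march: at each step, from the current hull vertex p, select the next vertex q as the point such that every other point lies strictly to the left of (or on) the directed line p → q. (Equivalently: for every other point r, the cross product (q − p) × (r − p) ≥ 0.)
Starting point (lowest x, tie lowest y): (-9, -1). Wrap until returning to start. Resulting hull: (-9, -1), (4, 0), (8, 1), (6, 4), (-1, 8), (-8, 4).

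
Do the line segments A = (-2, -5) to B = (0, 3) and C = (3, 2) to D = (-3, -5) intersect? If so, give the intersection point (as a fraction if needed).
Yes; intersection at (-27/17, -57/17) (t = 7/34 on AB, s = 13/17 on CD)

Parametrize AB as A + t(B − A) = (-2 + 2 t, -5 + 8 t) and CD as C + s(D − C) = (3 + -6 s, 2 + -7 s). Solve the linear system for (t, s). Determinant = -34 ≠ 0, so a unique intersection of the containing lines exists. Solution: t = 7/34, s = 13/17 — both in [0, 1], so the segments cross. Intersection point: (-27/17, -57/17).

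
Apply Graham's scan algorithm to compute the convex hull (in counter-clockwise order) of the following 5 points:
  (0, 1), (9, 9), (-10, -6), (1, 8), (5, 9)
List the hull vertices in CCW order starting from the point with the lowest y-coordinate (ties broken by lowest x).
Hull (CCW) = [(-10, -6), (0, 1), (9, 9), (5, 9), (1, 8)]

Graham scan procedure:
  1. Find the pivot p₀ = point with lowest y (tie → lowest x): (-10, -6).
  2. Sort the remaining points by polar angle around p₀.
  3. Walk through sorted points, maintaining a stack; pop the top while the last three entries make a non-left turn (cross product ≤ 0).
  4. Final stack is the convex hull in CCW order: (-10, -6), (0, 1), (9, 9), (5, 9), (1, 8).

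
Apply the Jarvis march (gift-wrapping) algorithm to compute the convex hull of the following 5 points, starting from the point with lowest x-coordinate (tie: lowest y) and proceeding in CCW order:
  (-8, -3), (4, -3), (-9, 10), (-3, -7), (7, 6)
Hull (CCW) = [(-9, 10), (-8, -3), (-3, -7), (4, -3), (7, 6)]

Jarvis march: at each step, from the current hull vertex p, select the next vertex q as the point such that every other point lies strictly to the left of (or on) the directed line p → q. (Equivalently: for every other point r, the cross product (q − p) × (r − p) ≥ 0.)
Starting point (lowest x, tie lowest y): (-9, 10). Wrap until returning to start. Resulting hull: (-9, 10), (-8, -3), (-3, -7), (4, -3), (7, 6).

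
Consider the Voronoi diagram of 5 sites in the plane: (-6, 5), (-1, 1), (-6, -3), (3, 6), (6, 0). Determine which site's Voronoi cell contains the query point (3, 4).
Nearest site = (3, 6)

The Voronoi cell of site s contains exactly those query points closer to s than to any other site. Compute squared distances from q = (3, 4) to each site:
  (3 − 3)² + (6 − 4)² = 4
  (-1 − 3)² + (1 − 4)² = 25
  (6 − 3)² + (0 − 4)² = 25
  (-6 − 3)² + (5 − 4)² = 82
  (-6 − 3)² + (-3 − 4)² = 130
Minimum is attained by (3, 6), so q lies in its Voronoi cell.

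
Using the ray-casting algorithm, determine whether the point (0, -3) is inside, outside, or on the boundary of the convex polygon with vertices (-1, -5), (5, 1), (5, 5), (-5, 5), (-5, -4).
The point (0, -3) lies strictly inside the polygon

Cast a horizontal ray to the right from the query point and count how many polygon edges it crosses (each edge strictly once or zero times, handled with the usual half-open convention). 
Parity of crossings → odd ⇒ inside.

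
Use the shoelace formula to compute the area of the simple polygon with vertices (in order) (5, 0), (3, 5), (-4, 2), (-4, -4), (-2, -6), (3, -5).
Area = 72

Shoelace formula: Area = (1/2) |Σ_i (x_i · y_{i+1} − x_{i+1} · y_i)| (indices mod n). Compute each cross term:
  (5)(5) − (3)(0) = 25
  (3)(2) − (-4)(5) = 26
  (-4)(-4) − (-4)(2) = 24
  (-4)(-6) − (-2)(-4) = 16
  (-2)(-5) − (3)(-6) = 28
  (3)(0) − (5)(-5) = 25
Sum = 144, so (signed) Area = 144/2 = 72, |Area| = 72.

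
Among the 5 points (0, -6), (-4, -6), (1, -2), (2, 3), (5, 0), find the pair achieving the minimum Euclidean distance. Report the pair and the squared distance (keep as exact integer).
Pair = ((0, -6), (-4, -6)); squared distance = 16

Compute all C(5, 2) = 10 pairwise squared distances (x_i − x_j)² + (y_i − y_j)². The minimum is 16, attained by the pair ((0, -6), (-4, -6)).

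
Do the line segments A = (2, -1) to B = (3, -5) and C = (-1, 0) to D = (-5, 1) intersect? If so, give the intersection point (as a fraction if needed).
No (intersection of containing lines falls outside at least one segment)

Parametrize and solve: t = -1/15, s = -11/15. At least one of these is outside [0, 1], so the segments do not intersect.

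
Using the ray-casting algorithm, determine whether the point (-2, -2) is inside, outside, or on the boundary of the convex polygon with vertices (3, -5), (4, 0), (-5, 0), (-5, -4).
The point (-2, -2) lies strictly inside the polygon

Cast a horizontal ray to the right from the query point and count how many polygon edges it crosses (each edge strictly once or zero times, handled with the usual half-open convention). 
Parity of crossings → odd ⇒ inside.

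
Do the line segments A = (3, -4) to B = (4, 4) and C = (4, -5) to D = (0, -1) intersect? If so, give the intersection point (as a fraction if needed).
Yes; intersection at (3, -4) (t = 0 on AB, s = 1/4 on CD)

Parametrize AB as A + t(B − A) = (3 + 1 t, -4 + 8 t) and CD as C + s(D − C) = (4 + -4 s, -5 + 4 s). Solve the linear system for (t, s). Determinant = -36 ≠ 0, so a unique intersection of the containing lines exists. Solution: t = 0, s = 1/4 — both in [0, 1], so the segments cross. Intersection point: (3, -4).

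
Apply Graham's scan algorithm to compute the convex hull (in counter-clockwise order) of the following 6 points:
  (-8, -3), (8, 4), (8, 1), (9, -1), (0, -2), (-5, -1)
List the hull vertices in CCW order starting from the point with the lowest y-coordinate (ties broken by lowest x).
Hull (CCW) = [(-8, -3), (9, -1), (8, 4), (-5, -1)]

Graham scan procedure:
  1. Find the pivot p₀ = point with lowest y (tie → lowest x): (-8, -3).
  2. Sort the remaining points by polar angle around p₀.
  3. Walk through sorted points, maintaining a stack; pop the top while the last three entries make a non-left turn (cross product ≤ 0).
  4. Final stack is the convex hull in CCW order: (-8, -3), (9, -1), (8, 4), (-5, -1).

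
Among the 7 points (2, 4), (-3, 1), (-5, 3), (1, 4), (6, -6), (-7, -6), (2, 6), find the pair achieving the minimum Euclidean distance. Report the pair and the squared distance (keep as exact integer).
Pair = ((2, 4), (1, 4)); squared distance = 1

Compute all C(7, 2) = 21 pairwise squared distances (x_i − x_j)² + (y_i − y_j)². The minimum is 1, attained by the pair ((2, 4), (1, 4)).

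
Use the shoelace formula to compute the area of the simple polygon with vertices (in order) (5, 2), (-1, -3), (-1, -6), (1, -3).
Area = 8

Shoelace formula: Area = (1/2) |Σ_i (x_i · y_{i+1} − x_{i+1} · y_i)| (indices mod n). Compute each cross term:
  (5)(-3) − (-1)(2) = -13
  (-1)(-6) − (-1)(-3) = 3
  (-1)(-3) − (1)(-6) = 9
  (1)(2) − (5)(-3) = 17
Sum = 16, so (signed) Area = 16/2 = 8, |Area| = 8.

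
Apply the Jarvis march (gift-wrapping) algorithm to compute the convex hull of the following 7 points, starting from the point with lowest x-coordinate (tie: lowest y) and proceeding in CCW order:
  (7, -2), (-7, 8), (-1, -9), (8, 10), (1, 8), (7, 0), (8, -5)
Hull (CCW) = [(-7, 8), (-1, -9), (8, -5), (8, 10)]

Jarvis march: at each step, from the current hull vertex p, select the next vertex q as the point such that every other point lies strictly to the left of (or on) the directed line p → q. (Equivalently: for every other point r, the cross product (q − p) × (r − p) ≥ 0.)
Starting point (lowest x, tie lowest y): (-7, 8). Wrap until returning to start. Resulting hull: (-7, 8), (-1, -9), (8, -5), (8, 10).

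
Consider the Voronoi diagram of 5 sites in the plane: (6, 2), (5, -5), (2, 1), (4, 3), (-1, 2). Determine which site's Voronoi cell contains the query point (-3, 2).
Nearest site = (-1, 2)

The Voronoi cell of site s contains exactly those query points closer to s than to any other site. Compute squared distances from q = (-3, 2) to each site:
  (-1 − -3)² + (2 − 2)² = 4
  (2 − -3)² + (1 − 2)² = 26
  (4 − -3)² + (3 − 2)² = 50
  (6 − -3)² + (2 − 2)² = 81
  (5 − -3)² + (-5 − 2)² = 113
Minimum is attained by (-1, 2), so q lies in its Voronoi cell.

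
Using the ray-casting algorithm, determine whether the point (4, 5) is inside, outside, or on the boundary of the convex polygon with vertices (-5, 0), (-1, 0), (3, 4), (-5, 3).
The point (4, 5) lies strictly outside the polygon

Cast a horizontal ray to the right from the query point and count how many polygon edges it crosses (each edge strictly once or zero times, handled with the usual half-open convention). 
Parity of crossings → even ⇒ outside.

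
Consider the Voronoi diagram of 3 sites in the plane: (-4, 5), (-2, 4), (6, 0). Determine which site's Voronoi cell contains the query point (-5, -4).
Nearest site = (-2, 4)

The Voronoi cell of site s contains exactly those query points closer to s than to any other site. Compute squared distances from q = (-5, -4) to each site:
  (-2 − -5)² + (4 − -4)² = 73
  (-4 − -5)² + (5 − -4)² = 82
  (6 − -5)² + (0 − -4)² = 137
Minimum is attained by (-2, 4), so q lies in its Voronoi cell.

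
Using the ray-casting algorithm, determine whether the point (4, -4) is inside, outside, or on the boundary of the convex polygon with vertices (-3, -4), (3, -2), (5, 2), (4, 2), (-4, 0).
The point (4, -4) lies strictly outside the polygon

Cast a horizontal ray to the right from the query point and count how many polygon edges it crosses (each edge strictly once or zero times, handled with the usual half-open convention). 
Parity of crossings → even ⇒ outside.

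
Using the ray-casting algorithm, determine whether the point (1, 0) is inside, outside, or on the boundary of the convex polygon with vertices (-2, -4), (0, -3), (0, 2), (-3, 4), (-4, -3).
The point (1, 0) lies strictly outside the polygon

Cast a horizontal ray to the right from the query point and count how many polygon edges it crosses (each edge strictly once or zero times, handled with the usual half-open convention). 
Parity of crossings → even ⇒ outside.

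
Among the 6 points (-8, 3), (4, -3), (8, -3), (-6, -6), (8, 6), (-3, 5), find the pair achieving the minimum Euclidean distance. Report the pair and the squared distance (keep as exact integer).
Pair = ((4, -3), (8, -3)); squared distance = 16

Compute all C(6, 2) = 15 pairwise squared distances (x_i − x_j)² + (y_i − y_j)². The minimum is 16, attained by the pair ((4, -3), (8, -3)).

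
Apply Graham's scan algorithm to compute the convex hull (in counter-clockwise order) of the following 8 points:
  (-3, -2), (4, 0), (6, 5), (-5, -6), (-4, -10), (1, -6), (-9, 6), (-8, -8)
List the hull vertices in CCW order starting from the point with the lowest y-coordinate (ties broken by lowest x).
Hull (CCW) = [(-4, -10), (1, -6), (4, 0), (6, 5), (-9, 6), (-8, -8)]

Graham scan procedure:
  1. Find the pivot p₀ = point with lowest y (tie → lowest x): (-4, -10).
  2. Sort the remaining points by polar angle around p₀.
  3. Walk through sorted points, maintaining a stack; pop the top while the last three entries make a non-left turn (cross product ≤ 0).
  4. Final stack is the convex hull in CCW order: (-4, -10), (1, -6), (4, 0), (6, 5), (-9, 6), (-8, -8).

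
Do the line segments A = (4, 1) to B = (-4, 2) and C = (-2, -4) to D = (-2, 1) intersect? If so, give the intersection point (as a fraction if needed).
No (intersection of containing lines falls outside at least one segment)

Parametrize and solve: t = 3/4, s = 23/20. At least one of these is outside [0, 1], so the segments do not intersect.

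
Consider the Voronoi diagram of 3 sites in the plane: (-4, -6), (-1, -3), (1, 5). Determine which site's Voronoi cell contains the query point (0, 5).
Nearest site = (1, 5)

The Voronoi cell of site s contains exactly those query points closer to s than to any other site. Compute squared distances from q = (0, 5) to each site:
  (1 − 0)² + (5 − 5)² = 1
  (-1 − 0)² + (-3 − 5)² = 65
  (-4 − 0)² + (-6 − 5)² = 137
Minimum is attained by (1, 5), so q lies in its Voronoi cell.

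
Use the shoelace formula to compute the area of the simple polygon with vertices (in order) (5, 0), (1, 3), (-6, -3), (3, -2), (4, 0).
Area = 59/2

Shoelace formula: Area = (1/2) |Σ_i (x_i · y_{i+1} − x_{i+1} · y_i)| (indices mod n). Compute each cross term:
  (5)(3) − (1)(0) = 15
  (1)(-3) − (-6)(3) = 15
  (-6)(-2) − (3)(-3) = 21
  (3)(0) − (4)(-2) = 8
  (4)(0) − (5)(0) = 0
Sum = 59, so (signed) Area = 59/2 = 59/2, |Area| = 59/2.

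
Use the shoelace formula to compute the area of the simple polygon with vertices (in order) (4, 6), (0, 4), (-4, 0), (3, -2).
Area = 33

Shoelace formula: Area = (1/2) |Σ_i (x_i · y_{i+1} − x_{i+1} · y_i)| (indices mod n). Compute each cross term:
  (4)(4) − (0)(6) = 16
  (0)(0) − (-4)(4) = 16
  (-4)(-2) − (3)(0) = 8
  (3)(6) − (4)(-2) = 26
Sum = 66, so (signed) Area = 66/2 = 33, |Area| = 33.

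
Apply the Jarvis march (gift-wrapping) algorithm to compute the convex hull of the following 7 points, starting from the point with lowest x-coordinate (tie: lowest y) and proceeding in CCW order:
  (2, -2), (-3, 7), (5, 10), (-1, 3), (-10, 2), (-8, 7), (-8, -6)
Hull (CCW) = [(-10, 2), (-8, -6), (2, -2), (5, 10), (-8, 7)]

Jarvis march: at each step, from the current hull vertex p, select the next vertex q as the point such that every other point lies strictly to the left of (or on) the directed line p → q. (Equivalently: for every other point r, the cross product (q − p) × (r − p) ≥ 0.)
Starting point (lowest x, tie lowest y): (-10, 2). Wrap until returning to start. Resulting hull: (-10, 2), (-8, -6), (2, -2), (5, 10), (-8, 7).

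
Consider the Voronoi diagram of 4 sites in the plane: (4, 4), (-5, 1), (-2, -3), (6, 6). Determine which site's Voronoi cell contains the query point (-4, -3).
Nearest site = (-2, -3)

The Voronoi cell of site s contains exactly those query points closer to s than to any other site. Compute squared distances from q = (-4, -3) to each site:
  (-2 − -4)² + (-3 − -3)² = 4
  (-5 − -4)² + (1 − -3)² = 17
  (4 − -4)² + (4 − -3)² = 113
  (6 − -4)² + (6 − -3)² = 181
Minimum is attained by (-2, -3), so q lies in its Voronoi cell.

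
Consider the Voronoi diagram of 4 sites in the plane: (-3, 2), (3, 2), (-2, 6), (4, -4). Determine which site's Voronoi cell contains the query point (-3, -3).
Nearest site = (-3, 2)

The Voronoi cell of site s contains exactly those query points closer to s than to any other site. Compute squared distances from q = (-3, -3) to each site:
  (-3 − -3)² + (2 − -3)² = 25
  (4 − -3)² + (-4 − -3)² = 50
  (3 − -3)² + (2 − -3)² = 61
  (-2 − -3)² + (6 − -3)² = 82
Minimum is attained by (-3, 2), so q lies in its Voronoi cell.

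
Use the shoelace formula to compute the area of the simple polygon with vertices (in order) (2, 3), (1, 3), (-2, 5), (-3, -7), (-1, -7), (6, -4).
Area = 129/2

Shoelace formula: Area = (1/2) |Σ_i (x_i · y_{i+1} − x_{i+1} · y_i)| (indices mod n). Compute each cross term:
  (2)(3) − (1)(3) = 3
  (1)(5) − (-2)(3) = 11
  (-2)(-7) − (-3)(5) = 29
  (-3)(-7) − (-1)(-7) = 14
  (-1)(-4) − (6)(-7) = 46
  (6)(3) − (2)(-4) = 26
Sum = 129, so (signed) Area = 129/2 = 129/2, |Area| = 129/2.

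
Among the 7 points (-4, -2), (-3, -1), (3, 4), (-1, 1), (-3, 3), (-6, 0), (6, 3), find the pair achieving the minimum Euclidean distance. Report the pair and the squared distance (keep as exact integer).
Pair = ((-4, -2), (-3, -1)); squared distance = 2

Compute all C(7, 2) = 21 pairwise squared distances (x_i − x_j)² + (y_i − y_j)². The minimum is 2, attained by the pair ((-4, -2), (-3, -1)).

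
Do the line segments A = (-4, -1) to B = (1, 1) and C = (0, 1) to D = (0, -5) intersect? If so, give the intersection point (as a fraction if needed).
Yes; intersection at (0, 3/5) (t = 4/5 on AB, s = 1/15 on CD)

Parametrize AB as A + t(B − A) = (-4 + 5 t, -1 + 2 t) and CD as C + s(D − C) = (0 + 0 s, 1 + -6 s). Solve the linear system for (t, s). Determinant = 30 ≠ 0, so a unique intersection of the containing lines exists. Solution: t = 4/5, s = 1/15 — both in [0, 1], so the segments cross. Intersection point: (0, 3/5).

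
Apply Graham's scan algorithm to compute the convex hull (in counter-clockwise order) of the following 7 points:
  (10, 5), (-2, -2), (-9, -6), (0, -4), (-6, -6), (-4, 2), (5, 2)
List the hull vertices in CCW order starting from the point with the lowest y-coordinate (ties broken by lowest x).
Hull (CCW) = [(-9, -6), (-6, -6), (0, -4), (10, 5), (-4, 2)]

Graham scan procedure:
  1. Find the pivot p₀ = point with lowest y (tie → lowest x): (-9, -6).
  2. Sort the remaining points by polar angle around p₀.
  3. Walk through sorted points, maintaining a stack; pop the top while the last three entries make a non-left turn (cross product ≤ 0).
  4. Final stack is the convex hull in CCW order: (-9, -6), (-6, -6), (0, -4), (10, 5), (-4, 2).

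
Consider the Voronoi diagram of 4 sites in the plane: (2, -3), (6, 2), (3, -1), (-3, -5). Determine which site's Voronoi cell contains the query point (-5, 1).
Nearest site = (-3, -5)

The Voronoi cell of site s contains exactly those query points closer to s than to any other site. Compute squared distances from q = (-5, 1) to each site:
  (-3 − -5)² + (-5 − 1)² = 40
  (2 − -5)² + (-3 − 1)² = 65
  (3 − -5)² + (-1 − 1)² = 68
  (6 − -5)² + (2 − 1)² = 122
Minimum is attained by (-3, -5), so q lies in its Voronoi cell.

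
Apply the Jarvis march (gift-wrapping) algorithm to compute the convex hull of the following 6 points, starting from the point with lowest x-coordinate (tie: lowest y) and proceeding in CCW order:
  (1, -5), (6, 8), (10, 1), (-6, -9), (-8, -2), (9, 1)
Hull (CCW) = [(-8, -2), (-6, -9), (1, -5), (10, 1), (6, 8)]

Jarvis march: at each step, from the current hull vertex p, select the next vertex q as the point such that every other point lies strictly to the left of (or on) the directed line p → q. (Equivalently: for every other point r, the cross product (q − p) × (r − p) ≥ 0.)
Starting point (lowest x, tie lowest y): (-8, -2). Wrap until returning to start. Resulting hull: (-8, -2), (-6, -9), (1, -5), (10, 1), (6, 8).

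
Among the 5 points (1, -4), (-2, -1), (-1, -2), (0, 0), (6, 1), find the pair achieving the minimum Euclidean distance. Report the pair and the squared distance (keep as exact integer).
Pair = ((-2, -1), (-1, -2)); squared distance = 2

Compute all C(5, 2) = 10 pairwise squared distances (x_i − x_j)² + (y_i − y_j)². The minimum is 2, attained by the pair ((-2, -1), (-1, -2)).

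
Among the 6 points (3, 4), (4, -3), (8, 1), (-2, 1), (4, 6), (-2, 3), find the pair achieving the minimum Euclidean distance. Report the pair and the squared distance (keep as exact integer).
Pair = ((-2, 1), (-2, 3)); squared distance = 4

Compute all C(6, 2) = 15 pairwise squared distances (x_i − x_j)² + (y_i − y_j)². The minimum is 4, attained by the pair ((-2, 1), (-2, 3)).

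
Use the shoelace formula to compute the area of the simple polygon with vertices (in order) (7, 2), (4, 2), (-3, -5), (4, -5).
Area = 35

Shoelace formula: Area = (1/2) |Σ_i (x_i · y_{i+1} − x_{i+1} · y_i)| (indices mod n). Compute each cross term:
  (7)(2) − (4)(2) = 6
  (4)(-5) − (-3)(2) = -14
  (-3)(-5) − (4)(-5) = 35
  (4)(2) − (7)(-5) = 43
Sum = 70, so (signed) Area = 70/2 = 35, |Area| = 35.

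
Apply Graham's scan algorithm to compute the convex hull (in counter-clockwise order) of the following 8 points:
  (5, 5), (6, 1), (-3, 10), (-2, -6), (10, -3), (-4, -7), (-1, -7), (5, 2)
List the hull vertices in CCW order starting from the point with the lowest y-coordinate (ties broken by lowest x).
Hull (CCW) = [(-4, -7), (-1, -7), (10, -3), (5, 5), (-3, 10)]

Graham scan procedure:
  1. Find the pivot p₀ = point with lowest y (tie → lowest x): (-4, -7).
  2. Sort the remaining points by polar angle around p₀.
  3. Walk through sorted points, maintaining a stack; pop the top while the last three entries make a non-left turn (cross product ≤ 0).
  4. Final stack is the convex hull in CCW order: (-4, -7), (-1, -7), (10, -3), (5, 5), (-3, 10).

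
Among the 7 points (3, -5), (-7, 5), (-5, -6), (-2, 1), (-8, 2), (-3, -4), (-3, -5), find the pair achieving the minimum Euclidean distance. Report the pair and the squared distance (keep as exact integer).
Pair = ((-3, -4), (-3, -5)); squared distance = 1

Compute all C(7, 2) = 21 pairwise squared distances (x_i − x_j)² + (y_i − y_j)². The minimum is 1, attained by the pair ((-3, -4), (-3, -5)).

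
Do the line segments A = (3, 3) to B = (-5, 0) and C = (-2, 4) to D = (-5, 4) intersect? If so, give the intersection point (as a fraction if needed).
No (intersection of containing lines falls outside at least one segment)

Parametrize and solve: t = -1/3, s = -23/9. At least one of these is outside [0, 1], so the segments do not intersect.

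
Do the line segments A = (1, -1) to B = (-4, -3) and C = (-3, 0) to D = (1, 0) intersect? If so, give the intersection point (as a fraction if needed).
No (intersection of containing lines falls outside at least one segment)

Parametrize and solve: t = -1/2, s = 13/8. At least one of these is outside [0, 1], so the segments do not intersect.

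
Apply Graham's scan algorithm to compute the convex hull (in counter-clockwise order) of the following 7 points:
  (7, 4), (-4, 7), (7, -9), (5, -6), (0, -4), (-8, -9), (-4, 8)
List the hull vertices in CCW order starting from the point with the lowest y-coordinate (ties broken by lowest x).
Hull (CCW) = [(-8, -9), (7, -9), (7, 4), (-4, 8)]

Graham scan procedure:
  1. Find the pivot p₀ = point with lowest y (tie → lowest x): (-8, -9).
  2. Sort the remaining points by polar angle around p₀.
  3. Walk through sorted points, maintaining a stack; pop the top while the last three entries make a non-left turn (cross product ≤ 0).
  4. Final stack is the convex hull in CCW order: (-8, -9), (7, -9), (7, 4), (-4, 8).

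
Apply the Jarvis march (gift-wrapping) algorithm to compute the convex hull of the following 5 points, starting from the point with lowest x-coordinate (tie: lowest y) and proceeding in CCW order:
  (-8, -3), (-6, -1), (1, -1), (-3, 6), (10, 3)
Hull (CCW) = [(-8, -3), (1, -1), (10, 3), (-3, 6)]

Jarvis march: at each step, from the current hull vertex p, select the next vertex q as the point such that every other point lies strictly to the left of (or on) the directed line p → q. (Equivalently: for every other point r, the cross product (q − p) × (r − p) ≥ 0.)
Starting point (lowest x, tie lowest y): (-8, -3). Wrap until returning to start. Resulting hull: (-8, -3), (1, -1), (10, 3), (-3, 6).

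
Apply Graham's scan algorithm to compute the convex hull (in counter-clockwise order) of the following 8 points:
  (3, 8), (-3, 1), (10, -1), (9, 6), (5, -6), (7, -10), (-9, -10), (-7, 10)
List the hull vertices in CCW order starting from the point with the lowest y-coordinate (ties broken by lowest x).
Hull (CCW) = [(-9, -10), (7, -10), (10, -1), (9, 6), (3, 8), (-7, 10)]

Graham scan procedure:
  1. Find the pivot p₀ = point with lowest y (tie → lowest x): (-9, -10).
  2. Sort the remaining points by polar angle around p₀.
  3. Walk through sorted points, maintaining a stack; pop the top while the last three entries make a non-left turn (cross product ≤ 0).
  4. Final stack is the convex hull in CCW order: (-9, -10), (7, -10), (10, -1), (9, 6), (3, 8), (-7, 10).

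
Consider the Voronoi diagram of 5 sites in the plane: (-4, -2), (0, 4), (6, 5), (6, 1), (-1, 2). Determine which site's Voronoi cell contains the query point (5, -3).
Nearest site = (6, 1)

The Voronoi cell of site s contains exactly those query points closer to s than to any other site. Compute squared distances from q = (5, -3) to each site:
  (6 − 5)² + (1 − -3)² = 17
  (-1 − 5)² + (2 − -3)² = 61
  (6 − 5)² + (5 − -3)² = 65
  (0 − 5)² + (4 − -3)² = 74
  (-4 − 5)² + (-2 − -3)² = 82
Minimum is attained by (6, 1), so q lies in its Voronoi cell.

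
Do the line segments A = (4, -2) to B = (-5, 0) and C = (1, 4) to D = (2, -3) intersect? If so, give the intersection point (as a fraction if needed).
Yes; intersection at (109/61, -92/61) (t = 15/61 on AB, s = 48/61 on CD)

Parametrize AB as A + t(B − A) = (4 + -9 t, -2 + 2 t) and CD as C + s(D − C) = (1 + 1 s, 4 + -7 s). Solve the linear system for (t, s). Determinant = -61 ≠ 0, so a unique intersection of the containing lines exists. Solution: t = 15/61, s = 48/61 — both in [0, 1], so the segments cross. Intersection point: (109/61, -92/61).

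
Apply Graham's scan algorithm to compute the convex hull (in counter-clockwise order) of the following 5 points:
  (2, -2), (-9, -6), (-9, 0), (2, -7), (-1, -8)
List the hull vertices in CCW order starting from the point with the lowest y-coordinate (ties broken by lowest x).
Hull (CCW) = [(-1, -8), (2, -7), (2, -2), (-9, 0), (-9, -6)]

Graham scan procedure:
  1. Find the pivot p₀ = point with lowest y (tie → lowest x): (-1, -8).
  2. Sort the remaining points by polar angle around p₀.
  3. Walk through sorted points, maintaining a stack; pop the top while the last three entries make a non-left turn (cross product ≤ 0).
  4. Final stack is the convex hull in CCW order: (-1, -8), (2, -7), (2, -2), (-9, 0), (-9, -6).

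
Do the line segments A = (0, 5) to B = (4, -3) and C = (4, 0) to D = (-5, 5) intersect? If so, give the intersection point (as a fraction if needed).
Yes; intersection at (25/13, 15/13) (t = 25/52 on AB, s = 3/13 on CD)

Parametrize AB as A + t(B − A) = (0 + 4 t, 5 + -8 t) and CD as C + s(D − C) = (4 + -9 s, 0 + 5 s). Solve the linear system for (t, s). Determinant = 52 ≠ 0, so a unique intersection of the containing lines exists. Solution: t = 25/52, s = 3/13 — both in [0, 1], so the segments cross. Intersection point: (25/13, 15/13).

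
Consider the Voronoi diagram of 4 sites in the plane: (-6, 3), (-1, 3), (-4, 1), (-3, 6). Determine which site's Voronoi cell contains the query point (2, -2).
Nearest site = (-1, 3)

The Voronoi cell of site s contains exactly those query points closer to s than to any other site. Compute squared distances from q = (2, -2) to each site:
  (-1 − 2)² + (3 − -2)² = 34
  (-4 − 2)² + (1 − -2)² = 45
  (-6 − 2)² + (3 − -2)² = 89
  (-3 − 2)² + (6 − -2)² = 89
Minimum is attained by (-1, 3), so q lies in its Voronoi cell.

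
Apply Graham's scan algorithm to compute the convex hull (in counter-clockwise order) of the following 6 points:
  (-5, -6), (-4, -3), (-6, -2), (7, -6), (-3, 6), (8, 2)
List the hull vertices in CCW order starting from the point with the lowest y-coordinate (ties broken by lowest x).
Hull (CCW) = [(-5, -6), (7, -6), (8, 2), (-3, 6), (-6, -2)]

Graham scan procedure:
  1. Find the pivot p₀ = point with lowest y (tie → lowest x): (-5, -6).
  2. Sort the remaining points by polar angle around p₀.
  3. Walk through sorted points, maintaining a stack; pop the top while the last three entries make a non-left turn (cross product ≤ 0).
  4. Final stack is the convex hull in CCW order: (-5, -6), (7, -6), (8, 2), (-3, 6), (-6, -2).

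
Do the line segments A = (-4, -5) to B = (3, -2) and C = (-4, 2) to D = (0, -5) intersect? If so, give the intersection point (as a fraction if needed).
Yes; intersection at (-48/61, -221/61) (t = 28/61 on AB, s = 49/61 on CD)

Parametrize AB as A + t(B − A) = (-4 + 7 t, -5 + 3 t) and CD as C + s(D − C) = (-4 + 4 s, 2 + -7 s). Solve the linear system for (t, s). Determinant = 61 ≠ 0, so a unique intersection of the containing lines exists. Solution: t = 28/61, s = 49/61 — both in [0, 1], so the segments cross. Intersection point: (-48/61, -221/61).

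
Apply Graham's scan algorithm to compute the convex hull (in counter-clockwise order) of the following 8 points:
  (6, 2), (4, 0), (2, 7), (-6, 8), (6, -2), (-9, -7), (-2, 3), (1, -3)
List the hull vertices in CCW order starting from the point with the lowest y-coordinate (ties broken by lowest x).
Hull (CCW) = [(-9, -7), (6, -2), (6, 2), (2, 7), (-6, 8)]

Graham scan procedure:
  1. Find the pivot p₀ = point with lowest y (tie → lowest x): (-9, -7).
  2. Sort the remaining points by polar angle around p₀.
  3. Walk through sorted points, maintaining a stack; pop the top while the last three entries make a non-left turn (cross product ≤ 0).
  4. Final stack is the convex hull in CCW order: (-9, -7), (6, -2), (6, 2), (2, 7), (-6, 8).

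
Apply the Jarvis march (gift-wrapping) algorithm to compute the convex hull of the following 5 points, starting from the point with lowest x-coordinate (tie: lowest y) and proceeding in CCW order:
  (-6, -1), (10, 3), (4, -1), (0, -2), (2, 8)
Hull (CCW) = [(-6, -1), (0, -2), (4, -1), (10, 3), (2, 8)]

Jarvis march: at each step, from the current hull vertex p, select the next vertex q as the point such that every other point lies strictly to the left of (or on) the directed line p → q. (Equivalently: for every other point r, the cross product (q − p) × (r − p) ≥ 0.)
Starting point (lowest x, tie lowest y): (-6, -1). Wrap until returning to start. Resulting hull: (-6, -1), (0, -2), (4, -1), (10, 3), (2, 8).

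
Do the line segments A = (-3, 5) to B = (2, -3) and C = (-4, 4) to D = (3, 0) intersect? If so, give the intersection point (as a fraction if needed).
Yes; intersection at (-53/36, 23/9) (t = 11/36 on AB, s = 13/36 on CD)

Parametrize AB as A + t(B − A) = (-3 + 5 t, 5 + -8 t) and CD as C + s(D − C) = (-4 + 7 s, 4 + -4 s). Solve the linear system for (t, s). Determinant = -36 ≠ 0, so a unique intersection of the containing lines exists. Solution: t = 11/36, s = 13/36 — both in [0, 1], so the segments cross. Intersection point: (-53/36, 23/9).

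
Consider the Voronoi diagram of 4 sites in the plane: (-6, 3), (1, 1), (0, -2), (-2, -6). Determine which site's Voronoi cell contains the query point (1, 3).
Nearest site = (1, 1)

The Voronoi cell of site s contains exactly those query points closer to s than to any other site. Compute squared distances from q = (1, 3) to each site:
  (1 − 1)² + (1 − 3)² = 4
  (0 − 1)² + (-2 − 3)² = 26
  (-6 − 1)² + (3 − 3)² = 49
  (-2 − 1)² + (-6 − 3)² = 90
Minimum is attained by (1, 1), so q lies in its Voronoi cell.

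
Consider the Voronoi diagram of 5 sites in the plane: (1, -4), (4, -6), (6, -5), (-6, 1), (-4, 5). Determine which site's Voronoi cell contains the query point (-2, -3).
Nearest site = (1, -4)

The Voronoi cell of site s contains exactly those query points closer to s than to any other site. Compute squared distances from q = (-2, -3) to each site:
  (1 − -2)² + (-4 − -3)² = 10
  (-6 − -2)² + (1 − -3)² = 32
  (4 − -2)² + (-6 − -3)² = 45
  (-4 − -2)² + (5 − -3)² = 68
  (6 − -2)² + (-5 − -3)² = 68
Minimum is attained by (1, -4), so q lies in its Voronoi cell.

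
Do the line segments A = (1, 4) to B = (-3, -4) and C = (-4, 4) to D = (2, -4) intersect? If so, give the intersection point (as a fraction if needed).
Yes; intersection at (-1, 0) (t = 1/2 on AB, s = 1/2 on CD)

Parametrize AB as A + t(B − A) = (1 + -4 t, 4 + -8 t) and CD as C + s(D − C) = (-4 + 6 s, 4 + -8 s). Solve the linear system for (t, s). Determinant = -80 ≠ 0, so a unique intersection of the containing lines exists. Solution: t = 1/2, s = 1/2 — both in [0, 1], so the segments cross. Intersection point: (-1, 0).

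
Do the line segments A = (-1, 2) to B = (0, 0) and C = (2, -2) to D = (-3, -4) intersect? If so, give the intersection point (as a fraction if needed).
No (intersection of containing lines falls outside at least one segment)

Parametrize and solve: t = 13/6, s = 1/6. At least one of these is outside [0, 1], so the segments do not intersect.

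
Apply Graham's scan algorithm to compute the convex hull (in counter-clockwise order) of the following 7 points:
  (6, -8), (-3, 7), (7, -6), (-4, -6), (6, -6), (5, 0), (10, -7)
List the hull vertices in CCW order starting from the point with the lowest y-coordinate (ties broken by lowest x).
Hull (CCW) = [(6, -8), (10, -7), (5, 0), (-3, 7), (-4, -6)]

Graham scan procedure:
  1. Find the pivot p₀ = point with lowest y (tie → lowest x): (6, -8).
  2. Sort the remaining points by polar angle around p₀.
  3. Walk through sorted points, maintaining a stack; pop the top while the last three entries make a non-left turn (cross product ≤ 0).
  4. Final stack is the convex hull in CCW order: (6, -8), (10, -7), (5, 0), (-3, 7), (-4, -6).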